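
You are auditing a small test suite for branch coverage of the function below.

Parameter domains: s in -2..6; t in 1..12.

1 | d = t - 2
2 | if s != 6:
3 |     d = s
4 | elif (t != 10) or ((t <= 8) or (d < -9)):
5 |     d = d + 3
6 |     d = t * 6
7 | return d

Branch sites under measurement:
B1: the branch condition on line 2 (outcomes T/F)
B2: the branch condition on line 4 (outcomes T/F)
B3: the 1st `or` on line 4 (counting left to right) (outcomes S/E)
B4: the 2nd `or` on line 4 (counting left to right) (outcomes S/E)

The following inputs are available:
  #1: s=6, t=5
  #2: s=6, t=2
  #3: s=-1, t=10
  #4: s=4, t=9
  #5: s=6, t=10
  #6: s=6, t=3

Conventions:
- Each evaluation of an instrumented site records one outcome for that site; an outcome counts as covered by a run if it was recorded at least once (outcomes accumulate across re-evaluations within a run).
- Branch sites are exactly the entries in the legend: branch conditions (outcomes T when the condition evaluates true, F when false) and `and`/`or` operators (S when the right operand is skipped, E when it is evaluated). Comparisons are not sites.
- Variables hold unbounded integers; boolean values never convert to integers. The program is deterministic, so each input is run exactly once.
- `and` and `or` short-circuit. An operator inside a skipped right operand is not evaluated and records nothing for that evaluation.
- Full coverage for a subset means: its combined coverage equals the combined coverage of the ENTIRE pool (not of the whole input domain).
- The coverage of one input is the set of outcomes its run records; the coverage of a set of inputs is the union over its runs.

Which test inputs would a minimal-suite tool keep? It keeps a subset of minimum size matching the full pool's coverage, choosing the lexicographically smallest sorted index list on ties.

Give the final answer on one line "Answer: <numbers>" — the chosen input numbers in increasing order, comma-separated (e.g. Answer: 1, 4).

test 1 (s=6, t=5) fires B1->F, B3->S, B2->T; hits B1=F, B2=T, B3=S
test 2 (s=6, t=2) fires B1->F, B3->S, B2->T; hits B1=F, B2=T, B3=S
test 3 (s=-1, t=10) fires B1->T; hits B1=T
test 4 (s=4, t=9) fires B1->T; hits B1=T
test 5 (s=6, t=10) fires B1->F, B3->E, B4->E, B2->F; hits B1=F, B2=F, B3=E, B4=E
test 6 (s=6, t=3) fires B1->F, B3->S, B2->T; hits B1=F, B2=T, B3=S
the full pool covers 7 outcomes: B1=T, B1=F, B2=T, B2=F, B3=S, B3=E, B4=E
no size-1 subset reaches all 7 outcomes (best union: 4/7)
no size-2 subset reaches all 7 outcomes (best union: 6/7)
at size 3, {1, 3, 5} reaches all 7 outcomes; every lexicographically earlier size-3 subset fails

Answer: 1, 3, 5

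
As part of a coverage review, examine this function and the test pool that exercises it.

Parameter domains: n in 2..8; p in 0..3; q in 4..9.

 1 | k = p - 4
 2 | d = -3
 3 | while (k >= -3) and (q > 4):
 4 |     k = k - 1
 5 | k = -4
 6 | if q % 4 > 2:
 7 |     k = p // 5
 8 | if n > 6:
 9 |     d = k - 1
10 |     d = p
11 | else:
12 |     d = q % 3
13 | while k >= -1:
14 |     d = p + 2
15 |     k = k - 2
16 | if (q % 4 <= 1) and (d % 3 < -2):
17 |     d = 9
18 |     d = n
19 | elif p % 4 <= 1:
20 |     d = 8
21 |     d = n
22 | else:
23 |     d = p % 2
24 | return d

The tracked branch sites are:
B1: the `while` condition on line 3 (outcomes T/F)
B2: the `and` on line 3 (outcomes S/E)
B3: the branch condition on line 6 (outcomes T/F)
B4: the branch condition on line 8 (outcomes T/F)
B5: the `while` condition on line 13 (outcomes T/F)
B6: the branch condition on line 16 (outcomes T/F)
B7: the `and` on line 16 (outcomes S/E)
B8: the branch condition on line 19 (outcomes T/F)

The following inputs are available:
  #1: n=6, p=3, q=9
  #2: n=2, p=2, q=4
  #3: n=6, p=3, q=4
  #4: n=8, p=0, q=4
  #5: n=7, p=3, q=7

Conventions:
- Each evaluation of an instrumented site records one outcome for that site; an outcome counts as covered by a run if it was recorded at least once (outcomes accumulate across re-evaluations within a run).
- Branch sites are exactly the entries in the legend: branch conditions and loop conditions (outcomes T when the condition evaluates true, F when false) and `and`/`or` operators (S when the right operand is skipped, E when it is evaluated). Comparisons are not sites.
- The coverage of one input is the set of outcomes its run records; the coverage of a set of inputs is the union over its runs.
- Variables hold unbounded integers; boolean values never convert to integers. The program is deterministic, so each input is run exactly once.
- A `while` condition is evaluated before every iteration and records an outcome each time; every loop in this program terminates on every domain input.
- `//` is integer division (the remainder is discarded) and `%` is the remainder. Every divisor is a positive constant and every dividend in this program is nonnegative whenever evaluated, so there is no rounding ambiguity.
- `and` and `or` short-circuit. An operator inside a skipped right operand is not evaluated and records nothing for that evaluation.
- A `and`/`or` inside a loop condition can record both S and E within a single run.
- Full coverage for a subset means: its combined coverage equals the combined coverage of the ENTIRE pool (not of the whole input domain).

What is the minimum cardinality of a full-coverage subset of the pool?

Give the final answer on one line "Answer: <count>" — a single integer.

run #1 (n=6, p=3, q=9) runs B2->E, B1->T, B2->E, B1->T, B2->E, B1->T, B2->S, B1->F, B3->F, B4->F, B5->F, B7->E, B6->F, B8->F; records B1=T, B1=F, B2=S, B2=E, B3=F, B4=F, B5=F, B6=F, B7=E, B8=F
run #2 (n=2, p=2, q=4) runs B2->E, B1->F, B3->F, B4->F, B5->F, B7->E, B6->F, B8->F; records B1=F, B2=E, B3=F, B4=F, B5=F, B6=F, B7=E, B8=F
run #3 (n=6, p=3, q=4) runs B2->E, B1->F, B3->F, B4->F, B5->F, B7->E, B6->F, B8->F; records B1=F, B2=E, B3=F, B4=F, B5=F, B6=F, B7=E, B8=F
run #4 (n=8, p=0, q=4) runs B2->S, B1->F, B3->F, B4->T, B5->F, B7->E, B6->F, B8->T; records B1=F, B2=S, B3=F, B4=T, B5=F, B6=F, B7=E, B8=T
run #5 (n=7, p=3, q=7) runs B2->E, B1->T, B2->E, B1->T, B2->E, B1->T, B2->S, B1->F, B3->T, B4->T, B5->T, B5->F, B7->S, B6->F, ...; records B1=T, B1=F, B2=S, B2=E, B3=T, B4=T, B5=T, B5=F, B6=F, B7=S, B8=F
pool-wide coverage (15 outcomes): B1=T, B1=F, B2=S, B2=E, B3=T, B3=F, B4=T, B4=F, B5=T, B5=F, B6=F, B7=S, B7=E, B8=T, B8=F
checked all size-1 subsets: none covers 15 outcomes (max 11/15)
checked all size-2 subsets: none covers 15 outcomes (max 14/15)
inputs {1, 4, 5} (size 3) cover everything; no size-3 subset with a lexicographically smaller index list covers all 15

Answer: 3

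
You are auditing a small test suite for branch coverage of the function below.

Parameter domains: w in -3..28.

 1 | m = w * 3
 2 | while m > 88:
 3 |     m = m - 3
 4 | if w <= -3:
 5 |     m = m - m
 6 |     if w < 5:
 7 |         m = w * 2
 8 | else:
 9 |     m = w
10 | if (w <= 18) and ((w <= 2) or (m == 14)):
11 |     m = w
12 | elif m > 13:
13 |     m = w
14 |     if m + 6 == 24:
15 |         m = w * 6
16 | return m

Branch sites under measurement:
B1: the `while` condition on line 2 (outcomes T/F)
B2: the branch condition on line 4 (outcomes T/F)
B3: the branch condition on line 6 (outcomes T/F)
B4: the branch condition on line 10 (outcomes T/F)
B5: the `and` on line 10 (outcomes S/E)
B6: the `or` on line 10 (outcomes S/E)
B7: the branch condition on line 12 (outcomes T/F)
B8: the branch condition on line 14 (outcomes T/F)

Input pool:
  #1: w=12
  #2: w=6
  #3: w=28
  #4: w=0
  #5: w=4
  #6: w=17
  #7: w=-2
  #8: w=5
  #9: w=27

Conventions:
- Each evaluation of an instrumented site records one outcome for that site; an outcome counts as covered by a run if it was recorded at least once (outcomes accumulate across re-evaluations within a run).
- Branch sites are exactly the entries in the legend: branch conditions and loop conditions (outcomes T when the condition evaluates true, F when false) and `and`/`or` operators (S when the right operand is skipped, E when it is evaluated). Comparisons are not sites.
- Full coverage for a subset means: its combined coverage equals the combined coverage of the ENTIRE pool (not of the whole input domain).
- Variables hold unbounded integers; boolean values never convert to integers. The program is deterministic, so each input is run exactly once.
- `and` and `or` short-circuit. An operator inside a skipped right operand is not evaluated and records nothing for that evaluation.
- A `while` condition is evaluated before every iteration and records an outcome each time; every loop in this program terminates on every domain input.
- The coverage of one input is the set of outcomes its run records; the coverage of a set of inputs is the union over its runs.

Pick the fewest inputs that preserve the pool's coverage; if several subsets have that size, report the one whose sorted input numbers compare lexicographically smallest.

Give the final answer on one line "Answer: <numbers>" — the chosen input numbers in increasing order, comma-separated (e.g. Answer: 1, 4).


input #1 (w=12): events B1->F, B2->F, B5->E, B6->E, B4->F, B7->F; covers B1=F, B2=F, B4=F, B5=E, B6=E, B7=F
input #2 (w=6): events B1->F, B2->F, B5->E, B6->E, B4->F, B7->F; covers B1=F, B2=F, B4=F, B5=E, B6=E, B7=F
input #3 (w=28): events B1->F, B2->F, B5->S, B4->F, B7->T, B8->F; covers B1=F, B2=F, B4=F, B5=S, B7=T, B8=F
input #4 (w=0): events B1->F, B2->F, B5->E, B6->S, B4->T; covers B1=F, B2=F, B4=T, B5=E, B6=S
input #5 (w=4): events B1->F, B2->F, B5->E, B6->E, B4->F, B7->F; covers B1=F, B2=F, B4=F, B5=E, B6=E, B7=F
input #6 (w=17): events B1->F, B2->F, B5->E, B6->E, B4->F, B7->T, B8->F; covers B1=F, B2=F, B4=F, B5=E, B6=E, B7=T, B8=F
input #7 (w=-2): events B1->F, B2->F, B5->E, B6->S, B4->T; covers B1=F, B2=F, B4=T, B5=E, B6=S
input #8 (w=5): events B1->F, B2->F, B5->E, B6->E, B4->F, B7->F; covers B1=F, B2=F, B4=F, B5=E, B6=E, B7=F
input #9 (w=27): events B1->F, B2->F, B5->S, B4->F, B7->T, B8->F; covers B1=F, B2=F, B4=F, B5=S, B7=T, B8=F
the full pool covers 11 outcomes: B1=F, B2=F, B4=T, B4=F, B5=S, B5=E, B6=S, B6=E, B7=T, B7=F, B8=F
checked all size-1 subsets: none covers 11 outcomes (max 7/11)
checked all size-2 subsets: none covers 11 outcomes (max 9/11)
inputs {1, 3, 4} (size 3) cover everything; no size-3 subset with a lexicographically smaller index list covers all 11
Answer: 1, 3, 4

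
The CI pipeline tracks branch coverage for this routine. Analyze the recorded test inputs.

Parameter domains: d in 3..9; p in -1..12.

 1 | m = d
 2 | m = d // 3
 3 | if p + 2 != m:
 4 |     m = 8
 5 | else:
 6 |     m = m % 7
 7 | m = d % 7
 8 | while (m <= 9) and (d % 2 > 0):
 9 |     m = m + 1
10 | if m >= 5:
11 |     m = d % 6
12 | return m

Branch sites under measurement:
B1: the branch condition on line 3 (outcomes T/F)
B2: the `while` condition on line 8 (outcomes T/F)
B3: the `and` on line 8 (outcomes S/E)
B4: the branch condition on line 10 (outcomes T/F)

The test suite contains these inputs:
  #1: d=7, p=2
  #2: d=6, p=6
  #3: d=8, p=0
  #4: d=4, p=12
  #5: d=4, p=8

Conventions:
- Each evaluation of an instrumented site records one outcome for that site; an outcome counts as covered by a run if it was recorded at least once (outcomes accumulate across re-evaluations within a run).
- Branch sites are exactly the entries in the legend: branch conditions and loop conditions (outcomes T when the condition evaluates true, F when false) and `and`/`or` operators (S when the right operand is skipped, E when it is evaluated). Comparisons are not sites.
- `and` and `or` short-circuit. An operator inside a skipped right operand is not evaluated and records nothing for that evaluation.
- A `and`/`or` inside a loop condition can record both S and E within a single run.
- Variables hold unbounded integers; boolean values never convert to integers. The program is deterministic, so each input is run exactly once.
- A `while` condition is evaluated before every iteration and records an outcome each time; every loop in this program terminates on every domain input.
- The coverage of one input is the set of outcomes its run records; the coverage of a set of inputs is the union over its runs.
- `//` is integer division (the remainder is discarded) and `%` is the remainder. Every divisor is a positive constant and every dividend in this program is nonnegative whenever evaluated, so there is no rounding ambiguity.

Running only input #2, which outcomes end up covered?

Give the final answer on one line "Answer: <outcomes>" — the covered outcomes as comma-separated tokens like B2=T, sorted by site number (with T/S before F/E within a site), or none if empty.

Event log for input #2 (d=6, p=6):
  B1->T, B3->E, B2->F, B4->T
collecting distinct outcomes: B1=T, B2=F, B3=E, B4=T

Answer: B1=T, B2=F, B3=E, B4=T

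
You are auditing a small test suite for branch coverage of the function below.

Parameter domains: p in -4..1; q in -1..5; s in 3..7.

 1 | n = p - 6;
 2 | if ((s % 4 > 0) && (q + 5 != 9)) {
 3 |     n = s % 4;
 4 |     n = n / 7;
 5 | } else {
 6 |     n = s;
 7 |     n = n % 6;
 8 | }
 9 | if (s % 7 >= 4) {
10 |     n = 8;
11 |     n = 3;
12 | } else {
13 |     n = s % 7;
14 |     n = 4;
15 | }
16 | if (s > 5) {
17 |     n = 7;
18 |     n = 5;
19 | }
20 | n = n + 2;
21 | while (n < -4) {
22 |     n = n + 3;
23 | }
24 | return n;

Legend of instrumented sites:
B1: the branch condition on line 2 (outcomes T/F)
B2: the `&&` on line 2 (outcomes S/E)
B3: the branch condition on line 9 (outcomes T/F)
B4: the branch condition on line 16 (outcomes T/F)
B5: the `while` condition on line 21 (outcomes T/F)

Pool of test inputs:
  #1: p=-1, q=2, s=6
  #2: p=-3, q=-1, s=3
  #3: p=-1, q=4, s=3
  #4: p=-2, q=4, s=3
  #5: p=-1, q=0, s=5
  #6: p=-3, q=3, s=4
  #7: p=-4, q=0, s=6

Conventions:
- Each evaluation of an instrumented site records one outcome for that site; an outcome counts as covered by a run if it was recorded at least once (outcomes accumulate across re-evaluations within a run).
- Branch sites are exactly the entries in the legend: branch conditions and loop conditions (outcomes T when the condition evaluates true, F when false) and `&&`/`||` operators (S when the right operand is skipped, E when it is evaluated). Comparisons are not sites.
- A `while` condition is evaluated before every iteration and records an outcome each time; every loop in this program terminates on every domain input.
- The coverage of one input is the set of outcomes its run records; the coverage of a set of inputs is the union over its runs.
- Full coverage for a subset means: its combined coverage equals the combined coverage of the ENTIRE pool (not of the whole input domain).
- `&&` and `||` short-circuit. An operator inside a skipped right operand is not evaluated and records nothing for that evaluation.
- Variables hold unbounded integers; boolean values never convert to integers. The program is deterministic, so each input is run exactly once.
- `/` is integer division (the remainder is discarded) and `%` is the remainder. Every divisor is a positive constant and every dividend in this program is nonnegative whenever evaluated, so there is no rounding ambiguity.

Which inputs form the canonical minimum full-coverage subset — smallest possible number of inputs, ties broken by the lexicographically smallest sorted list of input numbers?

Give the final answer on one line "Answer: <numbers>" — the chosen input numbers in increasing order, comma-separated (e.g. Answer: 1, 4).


run #1 (p=-1, q=2, s=6) runs B2->E, B1->T, B3->T, B4->T, B5->F; records B1=T, B2=E, B3=T, B4=T, B5=F
run #2 (p=-3, q=-1, s=3) runs B2->E, B1->T, B3->F, B4->F, B5->F; records B1=T, B2=E, B3=F, B4=F, B5=F
run #3 (p=-1, q=4, s=3) runs B2->E, B1->F, B3->F, B4->F, B5->F; records B1=F, B2=E, B3=F, B4=F, B5=F
run #4 (p=-2, q=4, s=3) runs B2->E, B1->F, B3->F, B4->F, B5->F; records B1=F, B2=E, B3=F, B4=F, B5=F
run #5 (p=-1, q=0, s=5) runs B2->E, B1->T, B3->T, B4->F, B5->F; records B1=T, B2=E, B3=T, B4=F, B5=F
run #6 (p=-3, q=3, s=4) runs B2->S, B1->F, B3->T, B4->F, B5->F; records B1=F, B2=S, B3=T, B4=F, B5=F
run #7 (p=-4, q=0, s=6) runs B2->E, B1->T, B3->T, B4->T, B5->F; records B1=T, B2=E, B3=T, B4=T, B5=F
union over all inputs: B1=T, B1=F, B2=S, B2=E, B3=T, B3=F, B4=T, B4=F, B5=F (9 outcomes)
size 1 is not enough: best union over all size-1 subsets is 5/9
size 2 is not enough: best union over all size-2 subsets is 8/9
the canonical winner is {1, 2, 6}: size 3, full 9-outcome coverage, earliest index list among size-3 covers
Answer: 1, 2, 6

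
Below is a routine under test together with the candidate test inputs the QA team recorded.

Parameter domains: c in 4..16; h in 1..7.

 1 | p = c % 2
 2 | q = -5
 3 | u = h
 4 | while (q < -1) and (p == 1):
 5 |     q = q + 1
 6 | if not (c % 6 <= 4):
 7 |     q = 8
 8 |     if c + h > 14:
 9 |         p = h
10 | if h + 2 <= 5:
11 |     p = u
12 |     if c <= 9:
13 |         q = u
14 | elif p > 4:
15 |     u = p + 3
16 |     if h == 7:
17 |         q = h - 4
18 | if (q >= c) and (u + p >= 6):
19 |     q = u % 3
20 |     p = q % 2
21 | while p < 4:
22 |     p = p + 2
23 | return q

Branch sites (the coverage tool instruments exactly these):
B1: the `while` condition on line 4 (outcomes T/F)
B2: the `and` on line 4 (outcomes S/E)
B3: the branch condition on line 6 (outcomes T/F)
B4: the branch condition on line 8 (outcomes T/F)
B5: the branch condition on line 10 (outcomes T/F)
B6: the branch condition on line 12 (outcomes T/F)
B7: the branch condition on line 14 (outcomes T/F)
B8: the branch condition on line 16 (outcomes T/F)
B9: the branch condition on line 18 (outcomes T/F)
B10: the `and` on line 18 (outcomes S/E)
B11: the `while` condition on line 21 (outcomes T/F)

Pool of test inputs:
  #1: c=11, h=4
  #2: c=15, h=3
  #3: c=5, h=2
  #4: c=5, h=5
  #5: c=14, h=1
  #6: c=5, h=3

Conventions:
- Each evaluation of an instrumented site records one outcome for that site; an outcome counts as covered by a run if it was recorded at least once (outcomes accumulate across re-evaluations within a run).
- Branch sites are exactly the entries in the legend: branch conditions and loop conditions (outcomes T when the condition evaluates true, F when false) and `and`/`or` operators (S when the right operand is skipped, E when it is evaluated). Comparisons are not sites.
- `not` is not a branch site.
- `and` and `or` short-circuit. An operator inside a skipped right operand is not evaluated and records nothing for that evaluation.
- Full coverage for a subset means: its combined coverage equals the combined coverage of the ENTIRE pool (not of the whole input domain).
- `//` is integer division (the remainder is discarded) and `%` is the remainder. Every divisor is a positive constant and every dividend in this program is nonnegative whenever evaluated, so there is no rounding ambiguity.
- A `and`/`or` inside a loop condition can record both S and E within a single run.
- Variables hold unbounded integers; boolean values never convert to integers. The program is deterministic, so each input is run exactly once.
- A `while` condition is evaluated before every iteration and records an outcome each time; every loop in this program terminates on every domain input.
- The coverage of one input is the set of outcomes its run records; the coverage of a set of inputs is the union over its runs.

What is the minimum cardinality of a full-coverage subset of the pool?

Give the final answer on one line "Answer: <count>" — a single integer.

input #1 (c=11, h=4): events B2->E, B1->T, B2->E, B1->T, B2->E, B1->T, B2->E, B1->T, B2->S, B1->F, B3->T, B4->T, B5->F, B7->F, ...; covers B1=T, B1=F, B2=S, B2=E, B3=T, B4=T, B5=F, B7=F, B9=F, B10=S, B11=F
input #2 (c=15, h=3): events B2->E, B1->T, B2->E, B1->T, B2->E, B1->T, B2->E, B1->T, B2->S, B1->F, B3->F, B5->T, B6->F, B10->S, ...; covers B1=T, B1=F, B2=S, B2=E, B3=F, B5=T, B6=F, B9=F, B10=S, B11=T, B11=F
input #3 (c=5, h=2): events B2->E, B1->T, B2->E, B1->T, B2->E, B1->T, B2->E, B1->T, B2->S, B1->F, B3->T, B4->F, B5->T, B6->T, ...; covers B1=T, B1=F, B2=S, B2=E, B3=T, B4=F, B5=T, B6=T, B9=F, B10=S, B11=T, B11=F
input #4 (c=5, h=5): events B2->E, B1->T, B2->E, B1->T, B2->E, B1->T, B2->E, B1->T, B2->S, B1->F, B3->T, B4->F, B5->F, B7->F, ...; covers B1=T, B1=F, B2=S, B2=E, B3=T, B4=F, B5=F, B7=F, B9=T, B10=E, B11=T, B11=F
input #5 (c=14, h=1): events B2->E, B1->F, B3->F, B5->T, B6->F, B10->S, B9->F, B11->T, B11->T, B11->F; covers B1=F, B2=E, B3=F, B5=T, B6=F, B9=F, B10=S, B11=T, B11=F
input #6 (c=5, h=3): events B2->E, B1->T, B2->E, B1->T, B2->E, B1->T, B2->E, B1->T, B2->S, B1->F, B3->T, B4->F, B5->T, B6->T, ...; covers B1=T, B1=F, B2=S, B2=E, B3=T, B4=F, B5=T, B6=T, B9=F, B10=S, B11=T, B11=F
together the pool reaches 19 outcomes: B1=T, B1=F, B2=S, B2=E, B3=T, B3=F, B4=T, B4=F, B5=T, B5=F, B6=T, B6=F, B7=F, B9=T, B9=F, B10=S, B10=E, B11=T, B11=F
every size-1 subset falls short of the 19 outcomes (best: 12/19)
every size-2 subset falls short of the 19 outcomes (best: 17/19)
every size-3 subset falls short of the 19 outcomes (best: 18/19)
size 4: inputs {1, 2, 3, 4} cover all 19 outcomes, and no lexicographically smaller subset of this size does

Answer: 4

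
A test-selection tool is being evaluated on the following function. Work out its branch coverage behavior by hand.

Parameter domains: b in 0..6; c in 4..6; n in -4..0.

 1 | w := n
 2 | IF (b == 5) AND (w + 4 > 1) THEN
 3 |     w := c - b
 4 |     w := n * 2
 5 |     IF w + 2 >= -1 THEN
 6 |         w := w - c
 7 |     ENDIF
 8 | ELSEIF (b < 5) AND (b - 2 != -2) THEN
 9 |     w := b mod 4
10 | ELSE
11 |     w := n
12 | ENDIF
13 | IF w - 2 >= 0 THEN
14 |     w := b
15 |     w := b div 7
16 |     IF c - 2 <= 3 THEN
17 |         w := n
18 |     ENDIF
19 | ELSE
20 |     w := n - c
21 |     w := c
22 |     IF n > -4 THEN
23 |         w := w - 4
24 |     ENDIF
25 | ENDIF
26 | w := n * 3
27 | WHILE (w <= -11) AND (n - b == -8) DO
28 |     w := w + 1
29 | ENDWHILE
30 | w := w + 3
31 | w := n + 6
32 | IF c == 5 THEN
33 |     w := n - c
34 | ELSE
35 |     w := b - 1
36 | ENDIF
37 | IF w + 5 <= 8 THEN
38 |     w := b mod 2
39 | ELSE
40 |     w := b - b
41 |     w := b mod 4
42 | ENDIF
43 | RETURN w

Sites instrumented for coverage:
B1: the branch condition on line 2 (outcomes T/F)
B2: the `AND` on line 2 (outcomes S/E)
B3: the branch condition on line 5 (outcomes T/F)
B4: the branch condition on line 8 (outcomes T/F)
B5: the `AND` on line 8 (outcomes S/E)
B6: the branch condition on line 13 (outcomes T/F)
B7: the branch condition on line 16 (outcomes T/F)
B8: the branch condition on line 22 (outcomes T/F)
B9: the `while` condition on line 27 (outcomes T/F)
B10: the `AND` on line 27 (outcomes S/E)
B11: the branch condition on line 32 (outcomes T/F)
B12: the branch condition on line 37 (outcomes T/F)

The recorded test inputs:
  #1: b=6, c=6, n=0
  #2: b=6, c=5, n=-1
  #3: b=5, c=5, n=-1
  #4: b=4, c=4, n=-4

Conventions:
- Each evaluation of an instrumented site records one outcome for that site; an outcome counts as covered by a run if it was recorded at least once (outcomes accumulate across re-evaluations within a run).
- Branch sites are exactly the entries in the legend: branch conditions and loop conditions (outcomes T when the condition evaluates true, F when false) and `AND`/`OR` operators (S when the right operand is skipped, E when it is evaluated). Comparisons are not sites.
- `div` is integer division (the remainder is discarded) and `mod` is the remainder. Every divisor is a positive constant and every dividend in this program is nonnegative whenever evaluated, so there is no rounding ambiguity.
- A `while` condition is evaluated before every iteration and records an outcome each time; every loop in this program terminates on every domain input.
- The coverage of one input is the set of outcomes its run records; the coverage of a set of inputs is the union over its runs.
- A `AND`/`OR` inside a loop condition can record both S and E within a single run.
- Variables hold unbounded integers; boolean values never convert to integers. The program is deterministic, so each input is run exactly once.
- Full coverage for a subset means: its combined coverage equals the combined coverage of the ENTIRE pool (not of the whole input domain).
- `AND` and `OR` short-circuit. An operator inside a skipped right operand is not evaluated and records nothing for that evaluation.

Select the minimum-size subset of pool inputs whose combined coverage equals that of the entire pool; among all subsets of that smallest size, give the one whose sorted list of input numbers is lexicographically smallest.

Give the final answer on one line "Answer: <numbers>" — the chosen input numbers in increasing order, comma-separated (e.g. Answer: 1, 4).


input #1 (b=6, c=6, n=0): covers B1=F, B2=S, B4=F, B5=S, B6=F, B8=T, B9=F, B10=S, B11=F, B12=F
input #2 (b=6, c=5, n=-1): covers B1=F, B2=S, B4=F, B5=S, B6=F, B8=T, B9=F, B10=S, B11=T, B12=T
input #3 (b=5, c=5, n=-1): covers B1=T, B2=E, B3=T, B6=F, B8=T, B9=F, B10=S, B11=T, B12=T
input #4 (b=4, c=4, n=-4): covers B1=F, B2=S, B4=T, B5=E, B6=F, B8=F, B9=T, B9=F, B10=S, B10=E, B11=F, B12=T
together the pool reaches 20 outcomes: B1=T, B1=F, B2=S, B2=E, B3=T, B4=T, B4=F, B5=S, B5=E, B6=F, B8=T, B8=F, B9=T, B9=F, B10=S, B10=E, B11=T, B11=F, B12=T, B12=F
checked all size-1 subsets: none covers 20 outcomes (max 12/20)
checked all size-2 subsets: none covers 20 outcomes (max 17/20)
at size 3, {1, 3, 4} reaches all 20 outcomes; every lexicographically earlier size-3 subset fails
Answer: 1, 3, 4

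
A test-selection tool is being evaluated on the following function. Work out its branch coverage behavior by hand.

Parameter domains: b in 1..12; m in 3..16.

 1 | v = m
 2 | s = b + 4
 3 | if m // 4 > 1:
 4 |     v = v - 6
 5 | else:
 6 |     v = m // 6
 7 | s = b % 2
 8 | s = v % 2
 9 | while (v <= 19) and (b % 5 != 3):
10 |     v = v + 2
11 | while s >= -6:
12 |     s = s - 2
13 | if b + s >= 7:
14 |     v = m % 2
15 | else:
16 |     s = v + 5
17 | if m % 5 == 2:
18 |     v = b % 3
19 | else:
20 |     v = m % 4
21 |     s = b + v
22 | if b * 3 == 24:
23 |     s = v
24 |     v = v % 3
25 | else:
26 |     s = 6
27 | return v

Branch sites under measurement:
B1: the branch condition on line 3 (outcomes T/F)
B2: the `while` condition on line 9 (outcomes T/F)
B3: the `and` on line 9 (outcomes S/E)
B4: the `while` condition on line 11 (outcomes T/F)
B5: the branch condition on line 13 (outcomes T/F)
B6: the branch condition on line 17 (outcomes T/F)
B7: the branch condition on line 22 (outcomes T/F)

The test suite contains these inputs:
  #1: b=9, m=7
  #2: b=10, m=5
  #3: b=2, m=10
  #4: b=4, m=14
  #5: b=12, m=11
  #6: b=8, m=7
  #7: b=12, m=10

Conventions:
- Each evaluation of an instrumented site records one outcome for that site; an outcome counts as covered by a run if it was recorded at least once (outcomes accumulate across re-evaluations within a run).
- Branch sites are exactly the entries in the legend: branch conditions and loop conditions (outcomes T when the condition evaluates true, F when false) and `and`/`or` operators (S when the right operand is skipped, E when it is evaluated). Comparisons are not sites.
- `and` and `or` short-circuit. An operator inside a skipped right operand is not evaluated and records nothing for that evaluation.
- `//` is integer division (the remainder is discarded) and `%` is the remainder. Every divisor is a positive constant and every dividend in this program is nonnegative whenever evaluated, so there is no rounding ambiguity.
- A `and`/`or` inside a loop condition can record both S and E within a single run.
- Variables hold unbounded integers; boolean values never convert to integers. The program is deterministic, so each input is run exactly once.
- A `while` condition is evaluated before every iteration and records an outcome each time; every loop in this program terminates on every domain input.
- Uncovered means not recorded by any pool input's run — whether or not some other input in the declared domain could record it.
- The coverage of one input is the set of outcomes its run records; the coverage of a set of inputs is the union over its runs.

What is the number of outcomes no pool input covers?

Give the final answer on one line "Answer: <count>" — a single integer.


input #1, b=9, m=7: events B1->F, B3->E, B2->T, B3->E, B2->T, B3->E, B2->T, B3->E, B2->T, B3->E, B2->T, B3->E, B2->T, B3->E, ...; outcomes B1=F, B2=T, B2=F, B3=S, B3=E, B4=T, B4=F, B5=F, B6=T, B7=F
input #2, b=10, m=5: events B1->F, B3->E, B2->T, B3->E, B2->T, B3->E, B2->T, B3->E, B2->T, B3->E, B2->T, B3->E, B2->T, B3->E, ...; outcomes B1=F, B2=T, B2=F, B3=S, B3=E, B4=T, B4=F, B5=F, B6=F, B7=F
input #3, b=2, m=10: events B1->T, B3->E, B2->T, B3->E, B2->T, B3->E, B2->T, B3->E, B2->T, B3->E, B2->T, B3->E, B2->T, B3->E, ...; outcomes B1=T, B2=T, B2=F, B3=S, B3=E, B4=T, B4=F, B5=F, B6=F, B7=F
input #4, b=4, m=14: events B1->T, B3->E, B2->T, B3->E, B2->T, B3->E, B2->T, B3->E, B2->T, B3->E, B2->T, B3->E, B2->T, B3->S, ...; outcomes B1=T, B2=T, B2=F, B3=S, B3=E, B4=T, B4=F, B5=F, B6=F, B7=F
input #5, b=12, m=11: events B1->T, B3->E, B2->T, B3->E, B2->T, B3->E, B2->T, B3->E, B2->T, B3->E, B2->T, B3->E, B2->T, B3->E, ...; outcomes B1=T, B2=T, B2=F, B3=S, B3=E, B4=T, B4=F, B5=F, B6=F, B7=F
input #6, b=8, m=7: events B1->F, B3->E, B2->F, B4->T, B4->T, B4->T, B4->T, B4->F, B5->F, B6->T, B7->T; outcomes B1=F, B2=F, B3=E, B4=T, B4=F, B5=F, B6=T, B7=T
input #7, b=12, m=10: events B1->T, B3->E, B2->T, B3->E, B2->T, B3->E, B2->T, B3->E, B2->T, B3->E, B2->T, B3->E, B2->T, B3->E, ...; outcomes B1=T, B2=T, B2=F, B3=S, B3=E, B4=T, B4=F, B5=F, B6=F, B7=F
union over the pool: B1=T, B1=F, B2=T, B2=F, B3=S, B3=E, B4=T, B4=F, B5=F, B6=T, B6=F, B7=T, B7=F
uncovered (1 of 14): B5=T
Answer: 1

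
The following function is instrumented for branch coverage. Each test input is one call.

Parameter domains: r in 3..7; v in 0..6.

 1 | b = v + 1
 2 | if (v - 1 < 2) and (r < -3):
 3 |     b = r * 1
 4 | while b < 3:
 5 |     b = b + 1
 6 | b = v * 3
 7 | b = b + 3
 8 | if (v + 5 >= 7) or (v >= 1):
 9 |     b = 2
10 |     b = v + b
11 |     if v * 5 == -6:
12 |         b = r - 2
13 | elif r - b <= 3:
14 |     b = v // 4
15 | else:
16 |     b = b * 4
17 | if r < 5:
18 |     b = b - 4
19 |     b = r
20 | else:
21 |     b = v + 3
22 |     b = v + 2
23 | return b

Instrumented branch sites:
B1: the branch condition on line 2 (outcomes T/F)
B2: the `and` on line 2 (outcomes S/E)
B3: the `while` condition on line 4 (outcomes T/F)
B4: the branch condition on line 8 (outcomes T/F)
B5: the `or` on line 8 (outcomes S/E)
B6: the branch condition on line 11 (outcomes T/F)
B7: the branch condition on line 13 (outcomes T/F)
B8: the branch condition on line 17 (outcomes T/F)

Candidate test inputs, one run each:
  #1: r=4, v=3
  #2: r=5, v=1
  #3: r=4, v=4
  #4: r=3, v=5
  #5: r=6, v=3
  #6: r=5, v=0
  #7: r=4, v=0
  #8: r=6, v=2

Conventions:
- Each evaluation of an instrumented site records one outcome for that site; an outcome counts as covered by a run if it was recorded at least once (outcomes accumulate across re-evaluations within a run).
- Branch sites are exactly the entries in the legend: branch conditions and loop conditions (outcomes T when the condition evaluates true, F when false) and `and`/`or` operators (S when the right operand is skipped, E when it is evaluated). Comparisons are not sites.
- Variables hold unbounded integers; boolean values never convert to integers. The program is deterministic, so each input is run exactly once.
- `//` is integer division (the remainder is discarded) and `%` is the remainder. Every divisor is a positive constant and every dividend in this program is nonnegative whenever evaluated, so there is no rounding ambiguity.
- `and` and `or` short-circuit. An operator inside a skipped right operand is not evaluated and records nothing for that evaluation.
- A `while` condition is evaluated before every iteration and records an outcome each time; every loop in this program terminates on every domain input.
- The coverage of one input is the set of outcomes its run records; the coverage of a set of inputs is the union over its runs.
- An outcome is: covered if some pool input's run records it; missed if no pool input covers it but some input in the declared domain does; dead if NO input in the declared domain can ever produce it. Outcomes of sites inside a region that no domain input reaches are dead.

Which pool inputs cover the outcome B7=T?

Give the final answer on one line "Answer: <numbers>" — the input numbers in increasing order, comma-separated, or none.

input #1 (r=4, v=3): never hits B7=T
input #2 (r=5, v=1): never hits B7=T
input #3 (r=4, v=4): never hits B7=T
input #4 (r=3, v=5): never hits B7=T
input #5 (r=6, v=3): never hits B7=T
input #6 (r=5, v=0): hits B7=T
input #7 (r=4, v=0): hits B7=T
input #8 (r=6, v=2): never hits B7=T

Answer: 6, 7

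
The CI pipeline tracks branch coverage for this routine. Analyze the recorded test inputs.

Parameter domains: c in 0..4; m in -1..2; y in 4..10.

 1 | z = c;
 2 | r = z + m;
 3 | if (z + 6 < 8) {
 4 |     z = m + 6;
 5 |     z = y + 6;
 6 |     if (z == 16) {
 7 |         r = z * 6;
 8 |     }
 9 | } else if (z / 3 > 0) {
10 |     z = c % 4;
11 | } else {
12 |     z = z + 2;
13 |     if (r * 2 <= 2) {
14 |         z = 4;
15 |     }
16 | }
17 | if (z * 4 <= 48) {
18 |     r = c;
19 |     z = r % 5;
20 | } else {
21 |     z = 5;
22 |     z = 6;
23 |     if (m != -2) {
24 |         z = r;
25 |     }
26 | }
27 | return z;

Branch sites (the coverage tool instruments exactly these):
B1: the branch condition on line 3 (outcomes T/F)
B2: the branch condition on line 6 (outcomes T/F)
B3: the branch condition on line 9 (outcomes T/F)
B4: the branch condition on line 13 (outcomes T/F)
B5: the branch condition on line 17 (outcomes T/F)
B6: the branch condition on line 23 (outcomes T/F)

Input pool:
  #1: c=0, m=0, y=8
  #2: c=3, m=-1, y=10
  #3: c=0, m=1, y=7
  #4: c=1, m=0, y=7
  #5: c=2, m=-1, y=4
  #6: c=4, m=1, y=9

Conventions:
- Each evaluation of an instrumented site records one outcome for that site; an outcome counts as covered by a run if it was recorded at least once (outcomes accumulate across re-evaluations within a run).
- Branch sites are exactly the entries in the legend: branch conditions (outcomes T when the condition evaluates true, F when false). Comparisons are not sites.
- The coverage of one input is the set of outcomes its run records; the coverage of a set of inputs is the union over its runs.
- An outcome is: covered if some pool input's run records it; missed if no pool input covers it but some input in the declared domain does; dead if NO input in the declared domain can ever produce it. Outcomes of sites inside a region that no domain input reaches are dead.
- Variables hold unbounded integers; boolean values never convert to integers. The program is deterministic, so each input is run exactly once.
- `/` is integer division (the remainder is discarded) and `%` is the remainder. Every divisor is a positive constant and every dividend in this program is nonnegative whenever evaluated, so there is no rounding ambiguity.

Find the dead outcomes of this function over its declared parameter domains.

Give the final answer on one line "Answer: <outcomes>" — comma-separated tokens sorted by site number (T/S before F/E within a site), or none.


sweeping the full domain (140 inputs) for each outcome:
  B6=F: zero occurrences over every domain input -> dead
  reachable outcomes have witnesses, e.g. B1=T (e.g. c=0, m=-1, y=4), B1=F (e.g. c=2, m=-1, y=4), B2=T (e.g. c=0, m=-1, y=10), B2=F (e.g. c=0, m=-1, y=4)
Answer: B6=F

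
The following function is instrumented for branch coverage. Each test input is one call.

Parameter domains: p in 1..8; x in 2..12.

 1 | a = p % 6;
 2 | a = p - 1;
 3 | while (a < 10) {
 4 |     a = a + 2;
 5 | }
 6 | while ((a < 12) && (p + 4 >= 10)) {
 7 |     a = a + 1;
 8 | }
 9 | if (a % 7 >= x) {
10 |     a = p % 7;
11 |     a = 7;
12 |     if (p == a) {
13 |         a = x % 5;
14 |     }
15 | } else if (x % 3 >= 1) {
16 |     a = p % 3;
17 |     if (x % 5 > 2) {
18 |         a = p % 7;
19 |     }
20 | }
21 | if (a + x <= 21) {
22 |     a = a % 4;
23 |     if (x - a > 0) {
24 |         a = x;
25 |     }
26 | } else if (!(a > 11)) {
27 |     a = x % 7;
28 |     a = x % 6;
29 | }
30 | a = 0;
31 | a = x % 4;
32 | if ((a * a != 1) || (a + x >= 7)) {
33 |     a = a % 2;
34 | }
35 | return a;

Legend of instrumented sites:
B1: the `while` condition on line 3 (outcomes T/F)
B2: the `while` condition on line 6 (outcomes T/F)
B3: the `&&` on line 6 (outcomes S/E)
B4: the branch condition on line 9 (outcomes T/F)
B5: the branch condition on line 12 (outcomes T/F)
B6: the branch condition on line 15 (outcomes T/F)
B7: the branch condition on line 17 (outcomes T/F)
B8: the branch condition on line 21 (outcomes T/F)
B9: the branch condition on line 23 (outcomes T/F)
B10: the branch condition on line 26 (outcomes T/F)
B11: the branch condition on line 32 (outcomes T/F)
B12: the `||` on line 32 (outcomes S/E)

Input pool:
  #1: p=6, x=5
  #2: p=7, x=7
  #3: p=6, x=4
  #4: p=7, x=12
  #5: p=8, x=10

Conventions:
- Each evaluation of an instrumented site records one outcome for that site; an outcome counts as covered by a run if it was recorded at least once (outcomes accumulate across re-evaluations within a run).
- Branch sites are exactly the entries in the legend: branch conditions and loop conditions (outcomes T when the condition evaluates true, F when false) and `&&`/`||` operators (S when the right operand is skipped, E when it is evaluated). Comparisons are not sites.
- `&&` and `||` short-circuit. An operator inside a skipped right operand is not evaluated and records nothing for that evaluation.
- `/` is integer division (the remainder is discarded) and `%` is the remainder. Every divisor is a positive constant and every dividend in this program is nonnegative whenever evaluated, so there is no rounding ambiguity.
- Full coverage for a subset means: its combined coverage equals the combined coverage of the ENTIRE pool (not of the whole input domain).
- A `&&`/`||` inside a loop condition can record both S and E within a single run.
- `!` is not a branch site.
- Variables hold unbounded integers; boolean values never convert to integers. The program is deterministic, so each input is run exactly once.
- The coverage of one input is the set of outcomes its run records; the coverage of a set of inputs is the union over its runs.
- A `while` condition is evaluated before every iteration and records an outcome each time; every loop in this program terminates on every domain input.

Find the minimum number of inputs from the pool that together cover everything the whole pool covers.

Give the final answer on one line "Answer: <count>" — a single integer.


#1 (p=6, x=5) -> B1->T, B1->T, B1->T, B1->F, B3->E, B2->T, B3->S, B2->F, B4->T, B5->F, B8->T, B9->T, B12->E, B11->F; covered: B1=T, B1=F, B2=T, B2=F, B3=S, B3=E, B4=T, B5=F, B8=T, B9=T, B11=F, B12=E
#2 (p=7, x=7) -> B1->T, B1->T, B1->F, B3->E, B2->T, B3->E, B2->T, B3->S, B2->F, B4->F, B6->T, B7->F, B8->T, B9->T, ...; covered: B1=T, B1=F, B2=T, B2=F, B3=S, B3=E, B4=F, B6=T, B7=F, B8=T, B9=T, B11=T, B12=S
#3 (p=6, x=4) -> B1->T, B1->T, B1->T, B1->F, B3->E, B2->T, B3->S, B2->F, B4->T, B5->F, B8->T, B9->T, B12->S, B11->T; covered: B1=T, B1=F, B2=T, B2=F, B3=S, B3=E, B4=T, B5=F, B8=T, B9=T, B11=T, B12=S
#4 (p=7, x=12) -> B1->T, B1->T, B1->F, B3->E, B2->T, B3->E, B2->T, B3->S, B2->F, B4->F, B6->F, B8->F, B10->F, B12->S, ...; covered: B1=T, B1=F, B2=T, B2=F, B3=S, B3=E, B4=F, B6=F, B8=F, B10=F, B11=T, B12=S
#5 (p=8, x=10) -> B1->T, B1->T, B1->F, B3->E, B2->T, B3->S, B2->F, B4->F, B6->T, B7->F, B8->T, B9->T, B12->S, B11->T; covered: B1=T, B1=F, B2=T, B2=F, B3=S, B3=E, B4=F, B6=T, B7=F, B8=T, B9=T, B11=T, B12=S
union over all inputs: B1=T, B1=F, B2=T, B2=F, B3=S, B3=E, B4=T, B4=F, B5=F, B6=T, B6=F, B7=F, B8=T, B8=F, B9=T, B10=F, B11=T, B11=F, B12=S, B12=E (20 outcomes)
every size-1 subset falls short of the 20 outcomes (best: 13/20)
every size-2 subset falls short of the 20 outcomes (best: 18/20)
size 3: inputs {1, 2, 4} cover all 20 outcomes, and no lexicographically smaller subset of this size does
Answer: 3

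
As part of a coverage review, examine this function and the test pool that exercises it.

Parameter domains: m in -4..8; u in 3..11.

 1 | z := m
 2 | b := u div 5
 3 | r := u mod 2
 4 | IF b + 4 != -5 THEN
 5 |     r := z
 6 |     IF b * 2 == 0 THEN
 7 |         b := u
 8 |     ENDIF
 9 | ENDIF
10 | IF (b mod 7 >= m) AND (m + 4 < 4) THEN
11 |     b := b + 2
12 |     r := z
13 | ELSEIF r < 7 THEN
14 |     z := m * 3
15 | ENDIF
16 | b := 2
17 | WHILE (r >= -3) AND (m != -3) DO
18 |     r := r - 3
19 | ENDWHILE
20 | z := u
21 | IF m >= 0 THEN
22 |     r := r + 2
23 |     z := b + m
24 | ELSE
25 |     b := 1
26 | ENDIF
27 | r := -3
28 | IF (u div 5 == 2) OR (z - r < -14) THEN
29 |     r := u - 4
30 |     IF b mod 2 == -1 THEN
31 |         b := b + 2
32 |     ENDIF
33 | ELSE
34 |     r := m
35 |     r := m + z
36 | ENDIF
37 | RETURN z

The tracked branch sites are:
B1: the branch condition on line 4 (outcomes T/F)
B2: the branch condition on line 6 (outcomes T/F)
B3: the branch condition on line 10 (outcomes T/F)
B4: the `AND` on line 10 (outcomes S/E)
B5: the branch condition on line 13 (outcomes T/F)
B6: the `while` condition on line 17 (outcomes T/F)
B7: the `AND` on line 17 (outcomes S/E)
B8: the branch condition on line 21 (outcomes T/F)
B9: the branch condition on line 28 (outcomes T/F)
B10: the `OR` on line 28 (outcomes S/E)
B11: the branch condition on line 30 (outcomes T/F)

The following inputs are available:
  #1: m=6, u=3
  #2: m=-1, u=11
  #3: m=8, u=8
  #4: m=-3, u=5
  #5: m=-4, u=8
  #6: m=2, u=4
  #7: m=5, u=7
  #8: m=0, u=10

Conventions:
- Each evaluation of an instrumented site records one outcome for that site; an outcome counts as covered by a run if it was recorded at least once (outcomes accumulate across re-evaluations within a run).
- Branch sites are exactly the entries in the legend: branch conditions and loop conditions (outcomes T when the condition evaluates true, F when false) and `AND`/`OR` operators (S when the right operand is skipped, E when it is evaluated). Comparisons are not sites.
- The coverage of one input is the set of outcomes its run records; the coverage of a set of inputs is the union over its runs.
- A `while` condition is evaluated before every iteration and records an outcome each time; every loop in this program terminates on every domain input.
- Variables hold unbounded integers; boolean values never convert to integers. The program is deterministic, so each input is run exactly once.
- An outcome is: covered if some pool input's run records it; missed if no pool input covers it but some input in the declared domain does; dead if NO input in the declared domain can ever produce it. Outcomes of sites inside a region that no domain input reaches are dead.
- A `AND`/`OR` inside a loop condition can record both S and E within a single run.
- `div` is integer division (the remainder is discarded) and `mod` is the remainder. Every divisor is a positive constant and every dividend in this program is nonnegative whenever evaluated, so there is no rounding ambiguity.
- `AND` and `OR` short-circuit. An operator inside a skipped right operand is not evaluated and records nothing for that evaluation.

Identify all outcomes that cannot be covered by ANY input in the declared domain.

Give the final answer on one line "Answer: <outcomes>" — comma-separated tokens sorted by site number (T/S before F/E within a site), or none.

running all 117 domain inputs and tallying outcomes:
  B1=F: no domain input ever produces it -> dead
  B11=T: no domain input ever produces it -> dead
  reachable outcomes have witnesses, e.g. B1=T (e.g. m=-4, u=3), B2=T (e.g. m=-4, u=3), B2=F (e.g. m=-4, u=5), B3=T (e.g. m=-4, u=3)

Answer: B1=F, B11=T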